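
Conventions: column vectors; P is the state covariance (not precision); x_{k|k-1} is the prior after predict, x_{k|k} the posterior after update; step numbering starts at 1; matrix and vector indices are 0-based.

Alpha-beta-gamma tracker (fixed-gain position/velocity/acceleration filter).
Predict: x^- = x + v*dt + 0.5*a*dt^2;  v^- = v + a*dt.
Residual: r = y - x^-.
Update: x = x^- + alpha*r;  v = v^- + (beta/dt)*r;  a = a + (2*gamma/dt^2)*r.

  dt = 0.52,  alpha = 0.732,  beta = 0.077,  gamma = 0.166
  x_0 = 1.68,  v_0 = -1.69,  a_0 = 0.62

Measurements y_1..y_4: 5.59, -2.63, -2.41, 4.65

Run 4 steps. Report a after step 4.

step 1: x_pred=0.8850  r=4.7050  x^+=4.3291  v^+=-0.6709  a^+=6.3968
step 2: x_pred=4.8450  r=-7.4750  x^+=-0.6267  v^+=1.5486  a^+=-2.7811
step 3: x_pred=-0.1974  r=-2.2126  x^+=-1.8170  v^+=-0.2253  a^+=-5.4977
step 4: x_pred=-2.6775  r=7.3275  x^+=2.6862  v^+=-1.9990  a^+=3.4990

a_post = 3.4990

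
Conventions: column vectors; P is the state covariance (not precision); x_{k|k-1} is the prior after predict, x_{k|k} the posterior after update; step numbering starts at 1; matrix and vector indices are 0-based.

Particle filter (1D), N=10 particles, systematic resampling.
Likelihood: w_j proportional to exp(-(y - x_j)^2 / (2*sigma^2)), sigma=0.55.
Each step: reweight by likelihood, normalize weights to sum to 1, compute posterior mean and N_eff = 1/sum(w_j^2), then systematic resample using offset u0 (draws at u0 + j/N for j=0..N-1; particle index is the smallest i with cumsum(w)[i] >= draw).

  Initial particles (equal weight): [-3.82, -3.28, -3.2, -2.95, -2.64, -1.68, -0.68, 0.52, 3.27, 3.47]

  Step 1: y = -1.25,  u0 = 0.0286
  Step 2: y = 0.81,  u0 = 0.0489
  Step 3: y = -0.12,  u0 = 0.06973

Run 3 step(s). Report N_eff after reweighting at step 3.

step 1: w=[0.0000, 0.0008, 0.0014, 0.0061, 0.0297, 0.5341, 0.4238, 0.0041, 0.0000, 0.0000]  mean=-1.2869  Neff=2.1468  idx=[4, 5, 5, 5, 5, 5, 6, 6, 6, 6]
step 2: w=[0.0000, 0.0003, 0.0003, 0.0003, 0.0003, 0.0003, 0.2496, 0.2496, 0.2496, 0.2496]  mean=-0.6817  Neff=4.0139  idx=[6, 6, 6, 7, 7, 8, 8, 8, 9, 9]
step 3: w=[0.1000, 0.1000, 0.1000, 0.1000, 0.1000, 0.1000, 0.1000, 0.1000, 0.1000, 0.1000]  mean=-0.6800  Neff=10.0000  idx=[0, 1, 2, 3, 4, 5, 6, 7, 8, 9]

N_eff = 10.0000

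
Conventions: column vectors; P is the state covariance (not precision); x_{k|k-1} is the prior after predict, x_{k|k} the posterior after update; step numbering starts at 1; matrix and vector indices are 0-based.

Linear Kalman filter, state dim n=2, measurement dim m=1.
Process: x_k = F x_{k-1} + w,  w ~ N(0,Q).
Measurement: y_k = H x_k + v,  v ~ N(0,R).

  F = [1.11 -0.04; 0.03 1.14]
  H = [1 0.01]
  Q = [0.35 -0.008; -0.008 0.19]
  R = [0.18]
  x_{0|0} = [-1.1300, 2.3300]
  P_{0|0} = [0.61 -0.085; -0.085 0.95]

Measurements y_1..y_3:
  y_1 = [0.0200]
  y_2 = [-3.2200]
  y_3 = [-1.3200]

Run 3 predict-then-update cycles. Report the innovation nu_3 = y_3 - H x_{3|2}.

innov = [1.5720]

step 1: x^-=[-1.3475, 2.6223]  P^-=[1.1106 -0.1385; -0.1385 1.4194]  S=[1.2880]  K=[0.8612; -0.0965]  nu=[1.3413]  x^+=[-0.1924, 2.4929]  P^+=[0.1553 -0.0314; -0.0314 1.4074]
step 2: x^-=[-0.3132, 2.8361]  P^-=[0.5464 -0.1068; -0.1068 2.0170]  S=[0.7245]  K=[0.7527; -0.1195]  nu=[-2.9351]  x^+=[-2.5226, 3.1869]  P^+=[0.1359 -0.0416; -0.0416 2.0067]
step 3: x^-=[-2.9276, 3.5574]  P^-=[0.5244 -0.1475; -0.1475 2.7951]  S=[0.7017]  K=[0.7452; -0.1704]  nu=[1.5720]  x^+=[-1.7562, 3.2894]  P^+=[0.1347 -0.0584; -0.0584 2.7747]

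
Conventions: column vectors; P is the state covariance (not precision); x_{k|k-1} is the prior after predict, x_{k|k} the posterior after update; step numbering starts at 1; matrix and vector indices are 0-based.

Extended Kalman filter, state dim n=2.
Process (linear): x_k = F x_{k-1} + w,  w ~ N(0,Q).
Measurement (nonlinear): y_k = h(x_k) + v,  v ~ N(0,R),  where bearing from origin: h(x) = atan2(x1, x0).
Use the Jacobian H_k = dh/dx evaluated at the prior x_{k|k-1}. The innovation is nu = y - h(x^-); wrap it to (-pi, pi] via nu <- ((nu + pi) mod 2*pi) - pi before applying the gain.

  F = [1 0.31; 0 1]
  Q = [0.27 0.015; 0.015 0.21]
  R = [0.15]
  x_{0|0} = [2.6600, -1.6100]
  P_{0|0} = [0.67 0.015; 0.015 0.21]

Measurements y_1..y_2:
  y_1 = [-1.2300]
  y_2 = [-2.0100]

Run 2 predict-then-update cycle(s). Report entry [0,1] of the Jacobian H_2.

H_jac[0,1] = 0.2036

step 1: x^-=[2.1609, -1.6100]  P^-=[0.9695 0.0951; 0.0951 0.4200]  H_jac=[0.2217 0.2976]  S=[0.2474]  K=[0.9832; 0.5904]  nu=[-0.5897]  x^+=[1.5811, -1.9582]  P^+=[0.7303 -0.0485; -0.0485 0.3338]
step 2: x^-=[0.9741, -1.9582]  P^-=[1.0023 0.0699; 0.0699 0.5438]  H_jac=[0.4094 0.2036]  S=[0.3522]  K=[1.2055; 0.3957]  nu=[-0.9008]  x^+=[-0.1118, -2.3146]  P^+=[0.4905 -0.0981; -0.0981 0.4886]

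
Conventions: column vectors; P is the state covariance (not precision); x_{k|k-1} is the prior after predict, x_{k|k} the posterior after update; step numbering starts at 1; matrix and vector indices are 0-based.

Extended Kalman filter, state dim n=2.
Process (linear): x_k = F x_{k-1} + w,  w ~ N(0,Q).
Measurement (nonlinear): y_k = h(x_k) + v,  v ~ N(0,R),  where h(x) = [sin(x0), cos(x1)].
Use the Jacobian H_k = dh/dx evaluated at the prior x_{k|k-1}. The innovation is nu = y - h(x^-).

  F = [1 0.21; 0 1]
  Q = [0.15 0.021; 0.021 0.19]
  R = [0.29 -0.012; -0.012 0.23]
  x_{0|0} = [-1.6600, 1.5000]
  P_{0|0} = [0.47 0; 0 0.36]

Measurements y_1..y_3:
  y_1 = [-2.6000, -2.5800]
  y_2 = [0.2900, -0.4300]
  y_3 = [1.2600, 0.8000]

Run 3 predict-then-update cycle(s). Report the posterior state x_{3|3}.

x_post = [1.3010, 4.9110]

step 1: x^-=[-1.3450, 1.5000]  P^-=[0.6359 0.0966; 0.0966 0.5500]  H_jac=[0.2239 0.0000; 0.0000 -0.9975]  S=[0.3219 -0.0336; -0.0336 0.7772]  K=[0.4313 -0.1053; -0.0065 -0.7061]  nu=[-1.6254, -2.6507]  x^+=[-1.7668, 3.3823]  P^+=[0.5643 0.0295; 0.0295 0.1627]
step 2: x^-=[-1.0565, 3.3823]  P^-=[0.7339 0.0847; 0.0847 0.3527]  H_jac=[0.4919 0.0000; 0.0000 0.2384]  S=[0.4676 -0.0021; -0.0021 0.2500]  K=[0.7725 0.0871; 0.0906 0.3370]  nu=[1.1606, 0.5412]  x^+=[-0.1128, 3.6698]  P^+=[0.4533 0.0452; 0.0452 0.3206]
step 3: x^-=[0.6578, 3.6698]  P^-=[0.6364 0.1335; 0.1335 0.5106]  H_jac=[0.7913 0.0000; 0.0000 0.5039]  S=[0.6885 0.0412; 0.0412 0.3597]  K=[0.7252 0.1039; 0.1113 0.7027]  nu=[0.6486, 1.6637]  x^+=[1.3010, 4.9110]  P^+=[0.2642 0.0302; 0.0302 0.3180]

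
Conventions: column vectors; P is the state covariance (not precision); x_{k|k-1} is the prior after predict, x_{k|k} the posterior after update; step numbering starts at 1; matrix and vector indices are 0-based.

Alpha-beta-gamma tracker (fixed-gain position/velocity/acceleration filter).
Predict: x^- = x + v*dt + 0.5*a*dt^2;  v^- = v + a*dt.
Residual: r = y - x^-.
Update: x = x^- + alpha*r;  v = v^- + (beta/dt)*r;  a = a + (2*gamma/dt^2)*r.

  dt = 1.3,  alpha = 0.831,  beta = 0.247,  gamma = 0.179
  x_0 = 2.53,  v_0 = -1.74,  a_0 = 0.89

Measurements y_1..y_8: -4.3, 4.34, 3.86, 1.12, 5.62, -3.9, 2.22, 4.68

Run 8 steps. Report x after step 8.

x_post = 3.3506

step 1: x_pred=1.0200  r=-5.3201  x^+=-3.4009  v^+=-1.5938  a^+=-0.2370
step 2: x_pred=-5.6731  r=10.0131  x^+=2.6478  v^+=0.0006  a^+=1.8841
step 3: x_pred=4.2407  r=-0.3807  x^+=3.9243  v^+=2.3777  a^+=1.8035
step 4: x_pred=8.5393  r=-7.4193  x^+=2.3739  v^+=3.3126  a^+=0.2318
step 5: x_pred=6.8761  r=-1.2561  x^+=5.8323  v^+=3.3753  a^+=-0.0342
step 6: x_pred=10.1913  r=-14.0913  x^+=-1.5186  v^+=0.6535  a^+=-3.0193
step 7: x_pred=-3.2204  r=5.4404  x^+=1.3006  v^+=-2.2379  a^+=-1.8668
step 8: x_pred=-3.1861  r=7.8661  x^+=3.3506  v^+=-3.1702  a^+=-0.2005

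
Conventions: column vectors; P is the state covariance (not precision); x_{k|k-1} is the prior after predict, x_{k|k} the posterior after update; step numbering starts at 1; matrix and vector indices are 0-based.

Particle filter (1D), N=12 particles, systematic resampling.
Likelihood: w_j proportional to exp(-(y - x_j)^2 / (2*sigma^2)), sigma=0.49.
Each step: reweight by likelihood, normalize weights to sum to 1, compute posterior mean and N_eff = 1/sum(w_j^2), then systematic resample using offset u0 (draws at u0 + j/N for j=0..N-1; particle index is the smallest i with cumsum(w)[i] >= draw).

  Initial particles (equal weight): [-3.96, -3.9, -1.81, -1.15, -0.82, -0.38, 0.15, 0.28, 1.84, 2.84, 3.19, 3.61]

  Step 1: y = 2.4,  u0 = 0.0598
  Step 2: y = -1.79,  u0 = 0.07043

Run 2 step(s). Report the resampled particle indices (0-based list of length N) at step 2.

resampled_idx = [0, 0, 0, 1, 1, 1, 2, 2, 2, 3, 3, 3]

step 1: w=[0.0000, 0.0000, 0.0000, 0.0000, 0.0000, 0.0000, 0.0000, 0.0001, 0.3449, 0.4429, 0.1807, 0.0314]  mean=2.5823  Neff=2.8673  idx=[8, 8, 8, 8, 9, 9, 9, 9, 9, 10, 10, 11]
step 2: w=[0.2500, 0.2500, 0.2500, 0.2500, 0.0000, 0.0000, 0.0000, 0.0000, 0.0000, 0.0000, 0.0000, 0.0000]  mean=1.8400  Neff=4.0000  idx=[0, 0, 0, 1, 1, 1, 2, 2, 2, 3, 3, 3]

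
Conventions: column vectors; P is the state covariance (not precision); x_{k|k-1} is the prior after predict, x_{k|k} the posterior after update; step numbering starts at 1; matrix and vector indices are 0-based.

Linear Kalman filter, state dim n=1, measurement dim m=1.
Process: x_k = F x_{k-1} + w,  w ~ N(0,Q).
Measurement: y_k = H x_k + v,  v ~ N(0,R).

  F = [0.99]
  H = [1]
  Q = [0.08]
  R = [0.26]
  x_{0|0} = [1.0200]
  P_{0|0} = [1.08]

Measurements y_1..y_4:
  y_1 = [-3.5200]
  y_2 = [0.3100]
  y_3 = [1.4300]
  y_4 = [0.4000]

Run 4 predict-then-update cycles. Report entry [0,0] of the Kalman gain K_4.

K[0,0] = 0.4286

step 1: x^-=[1.0098]  P^-=[1.1385]  S=[1.3985]  K=[0.8141]  nu=[-4.5298]  x^+=[-2.6779]  P^+=[0.2117]
step 2: x^-=[-2.6511]  P^-=[0.2875]  S=[0.5475]  K=[0.5251]  nu=[2.9611]  x^+=[-1.0963]  P^+=[0.1365]
step 3: x^-=[-1.0853]  P^-=[0.2138]  S=[0.4738]  K=[0.4512]  nu=[2.5153]  x^+=[0.0497]  P^+=[0.1173]
step 4: x^-=[0.0492]  P^-=[0.1950]  S=[0.4550]  K=[0.4286]  nu=[0.3508]  x^+=[0.1995]  P^+=[0.1114]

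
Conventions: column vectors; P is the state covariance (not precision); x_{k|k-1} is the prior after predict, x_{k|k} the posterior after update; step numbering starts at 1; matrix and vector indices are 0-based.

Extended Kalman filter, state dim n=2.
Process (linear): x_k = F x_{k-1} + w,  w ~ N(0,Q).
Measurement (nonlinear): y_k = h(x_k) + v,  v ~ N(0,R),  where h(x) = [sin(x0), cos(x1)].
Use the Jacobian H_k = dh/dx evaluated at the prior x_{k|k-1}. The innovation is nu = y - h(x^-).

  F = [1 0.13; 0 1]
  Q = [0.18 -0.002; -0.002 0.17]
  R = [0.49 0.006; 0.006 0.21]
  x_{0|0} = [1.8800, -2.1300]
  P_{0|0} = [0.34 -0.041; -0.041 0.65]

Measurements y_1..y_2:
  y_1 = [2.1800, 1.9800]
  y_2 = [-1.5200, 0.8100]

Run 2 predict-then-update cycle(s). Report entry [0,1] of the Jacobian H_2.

H_jac[0,1] = 0.0000

step 1: x^-=[1.6031, -2.1300]  P^-=[0.5203 0.0415; 0.0415 0.8200]  H_jac=[-0.0323 0.0000; 0.0000 0.8477]  S=[0.4905 0.0049; 0.0049 0.7992]  K=[-0.0347 0.0442; -0.0114 0.8698]  nu=[1.1805, 2.5105]  x^+=[1.6732, 0.0402]  P^+=[0.5182 0.0107; 0.0107 0.2154]
step 2: x^-=[1.6784, 0.0402]  P^-=[0.7046 0.0367; 0.0367 0.3854]  H_jac=[-0.1074 0.0000; 0.0000 -0.0402]  S=[0.4981 0.0062; 0.0062 0.2106]  K=[-0.1519 -0.0026; -0.0070 -0.0734]  nu=[-2.5142, -0.1892]  x^+=[2.0608, 0.0717]  P^+=[0.6931 0.0361; 0.0361 0.3842]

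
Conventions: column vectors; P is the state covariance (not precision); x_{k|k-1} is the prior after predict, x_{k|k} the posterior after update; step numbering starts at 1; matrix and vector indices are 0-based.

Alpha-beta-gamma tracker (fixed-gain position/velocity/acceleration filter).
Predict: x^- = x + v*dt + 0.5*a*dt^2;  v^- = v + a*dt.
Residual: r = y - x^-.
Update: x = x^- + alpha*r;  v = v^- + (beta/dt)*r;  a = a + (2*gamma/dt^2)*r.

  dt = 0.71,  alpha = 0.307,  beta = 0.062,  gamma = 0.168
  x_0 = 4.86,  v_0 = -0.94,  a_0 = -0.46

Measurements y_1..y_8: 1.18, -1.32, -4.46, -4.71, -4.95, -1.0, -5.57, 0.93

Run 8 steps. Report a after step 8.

a_post = 22.4437

step 1: x_pred=4.0767  r=-2.8967  x^+=3.1874  v^+=-1.5195  a^+=-2.3907
step 2: x_pred=1.5059  r=-2.8259  x^+=0.6384  v^+=-3.4637  a^+=-4.2743
step 3: x_pred=-2.8982  r=-1.5618  x^+=-3.3777  v^+=-6.6349  a^+=-5.3153
step 4: x_pred=-9.4282  r=4.7182  x^+=-7.9797  v^+=-9.9967  a^+=-2.1705
step 5: x_pred=-15.6244  r=10.6744  x^+=-12.3474  v^+=-10.6056  a^+=4.9444
step 6: x_pred=-18.6311  r=17.6311  x^+=-13.2184  v^+=-5.5555  a^+=16.6961
step 7: x_pred=-12.9545  r=7.3845  x^+=-10.6874  v^+=6.9436  a^+=21.6181
step 8: x_pred=-0.3086  r=1.2386  x^+=0.0716  v^+=22.4007  a^+=22.4437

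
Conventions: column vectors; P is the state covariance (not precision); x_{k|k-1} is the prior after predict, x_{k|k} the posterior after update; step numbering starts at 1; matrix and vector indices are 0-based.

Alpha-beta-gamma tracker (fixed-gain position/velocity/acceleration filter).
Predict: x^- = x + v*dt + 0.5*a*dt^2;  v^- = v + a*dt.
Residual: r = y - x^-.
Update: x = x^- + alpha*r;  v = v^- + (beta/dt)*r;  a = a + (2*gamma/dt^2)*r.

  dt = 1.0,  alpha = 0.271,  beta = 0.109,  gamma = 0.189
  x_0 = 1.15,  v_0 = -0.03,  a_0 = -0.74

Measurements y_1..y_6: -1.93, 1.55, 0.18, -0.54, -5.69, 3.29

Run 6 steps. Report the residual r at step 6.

step 1: x_pred=0.7500  r=-2.6800  x^+=0.0237  v^+=-1.0621  a^+=-1.7530
step 2: x_pred=-1.9149  r=3.4649  x^+=-0.9759  v^+=-2.4375  a^+=-0.4433
step 3: x_pred=-3.6351  r=3.8151  x^+=-2.6012  v^+=-2.4649  a^+=0.9988
step 4: x_pred=-4.5667  r=4.0267  x^+=-3.4755  v^+=-1.0272  a^+=2.5209
step 5: x_pred=-3.2423  r=-2.4477  x^+=-3.9056  v^+=1.2269  a^+=1.5957
step 6: x_pred=-1.8809  r=5.1709  x^+=-0.4796  v^+=3.3861  a^+=3.5503

resid = 5.1709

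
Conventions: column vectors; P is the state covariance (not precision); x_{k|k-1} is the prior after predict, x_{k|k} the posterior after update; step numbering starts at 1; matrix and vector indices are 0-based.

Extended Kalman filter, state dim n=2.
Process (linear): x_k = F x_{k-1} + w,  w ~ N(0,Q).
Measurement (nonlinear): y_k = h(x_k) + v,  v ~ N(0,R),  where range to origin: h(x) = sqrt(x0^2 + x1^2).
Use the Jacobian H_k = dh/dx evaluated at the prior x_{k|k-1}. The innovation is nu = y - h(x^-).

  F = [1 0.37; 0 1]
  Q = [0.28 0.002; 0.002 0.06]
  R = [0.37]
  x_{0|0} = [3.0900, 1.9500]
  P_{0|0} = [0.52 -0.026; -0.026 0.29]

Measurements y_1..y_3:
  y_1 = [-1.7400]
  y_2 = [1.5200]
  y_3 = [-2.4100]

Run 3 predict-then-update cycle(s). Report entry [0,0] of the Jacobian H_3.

H_jac[0,0] = 0.4935

step 1: x^-=[3.8115, 1.9500]  P^-=[0.8205 0.0833; 0.0833 0.3500]  H_jac=[0.8903 0.4555]  S=[1.1604]  K=[0.6621; 0.2013]  nu=[-6.0214]  x^+=[-0.1755, 0.7380]  P^+=[0.3117 -0.0714; -0.0714 0.3030]
step 2: x^-=[0.0976, 0.7380]  P^-=[0.5804 0.0427; 0.0427 0.3630]  H_jac=[0.1311 0.9914]  S=[0.7478]  K=[0.1584; 0.4887]  nu=[0.7756]  x^+=[0.2204, 1.1170]  P^+=[0.5616 -0.0151; -0.0151 0.1844]
step 3: x^-=[0.6337, 1.1170]  P^-=[0.8557 0.0551; 0.0551 0.2444]  H_jac=[0.4935 0.8698]  S=[0.8105]  K=[0.5800; 0.2958]  nu=[-3.6943]  x^+=[-1.5091, 0.0243]  P^+=[0.5830 -0.0840; -0.0840 0.1735]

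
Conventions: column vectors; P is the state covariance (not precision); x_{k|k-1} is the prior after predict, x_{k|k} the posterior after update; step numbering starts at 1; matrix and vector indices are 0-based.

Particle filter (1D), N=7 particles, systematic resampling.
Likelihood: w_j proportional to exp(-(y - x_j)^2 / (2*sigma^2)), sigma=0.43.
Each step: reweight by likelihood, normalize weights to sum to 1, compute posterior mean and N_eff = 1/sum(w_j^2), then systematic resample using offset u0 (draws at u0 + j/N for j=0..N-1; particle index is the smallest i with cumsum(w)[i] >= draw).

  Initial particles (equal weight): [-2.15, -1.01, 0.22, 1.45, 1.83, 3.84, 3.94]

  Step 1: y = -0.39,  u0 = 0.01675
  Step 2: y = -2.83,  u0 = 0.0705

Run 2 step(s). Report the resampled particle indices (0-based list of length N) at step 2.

step 1: w=[0.0003, 0.4915, 0.5081, 0.0001, 0.0000, 0.0000, 0.0000]  mean=-0.3851  Neff=2.0013  idx=[1, 1, 1, 1, 2, 2, 2]
step 2: w=[0.2500, 0.2500, 0.2500, 0.2500, 0.0000, 0.0000, 0.0000]  mean=-1.0100  Neff=4.0000  idx=[0, 0, 1, 1, 2, 3, 3]

resampled_idx = [0, 0, 1, 1, 2, 3, 3]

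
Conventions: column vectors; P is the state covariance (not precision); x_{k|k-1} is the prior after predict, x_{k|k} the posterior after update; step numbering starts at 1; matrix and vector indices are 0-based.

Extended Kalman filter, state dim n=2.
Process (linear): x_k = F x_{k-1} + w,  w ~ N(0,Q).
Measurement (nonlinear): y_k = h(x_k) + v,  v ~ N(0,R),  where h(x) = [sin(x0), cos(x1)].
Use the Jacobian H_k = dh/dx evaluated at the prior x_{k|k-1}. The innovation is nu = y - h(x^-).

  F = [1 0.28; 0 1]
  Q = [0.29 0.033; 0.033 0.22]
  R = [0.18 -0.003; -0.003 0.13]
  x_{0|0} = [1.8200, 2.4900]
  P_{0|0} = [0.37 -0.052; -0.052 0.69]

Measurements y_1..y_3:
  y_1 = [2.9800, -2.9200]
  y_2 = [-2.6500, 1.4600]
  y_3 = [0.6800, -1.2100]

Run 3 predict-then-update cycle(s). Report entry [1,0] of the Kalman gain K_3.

step 1: x^-=[2.5172, 2.4900]  P^-=[0.6850 0.1742; 0.1742 0.9100]  H_jac=[-0.8113 0.0000; 0.0000 -0.6065]  S=[0.6309 0.0827; 0.0827 0.4647]  K=[-0.8714 -0.0722; -0.0700 -1.1752]  nu=[2.3954, -2.1249]  x^+=[0.5833, 4.8195]  P^+=[0.1931 0.0112; 0.0112 0.2516]
step 2: x^-=[1.9328, 4.8195]  P^-=[0.5090 0.1146; 0.1146 0.4716]  H_jac=[-0.3541 0.0000; 0.0000 0.9943]  S=[0.2438 -0.0434; -0.0434 0.5962]  K=[-0.7145 0.1392; -0.0270 0.7845]  nu=[-3.5852, 1.3530]  x^+=[4.6829, 5.9777]  P^+=[0.3644 0.0204; 0.0204 0.1027]
step 3: x^-=[6.3566, 5.9777]  P^-=[0.6738 0.0821; 0.0821 0.3227]  H_jac=[0.9973 0.0000; 0.0000 0.3008]  S=[0.8502 0.0216; 0.0216 0.1592]  K=[0.7892 0.0479; 0.0811 0.5986]  nu=[0.6066, -2.1637]  x^+=[6.7317, 4.7317]  P^+=[0.1423 0.0128; 0.0128 0.2579]

K[1,0] = 0.0811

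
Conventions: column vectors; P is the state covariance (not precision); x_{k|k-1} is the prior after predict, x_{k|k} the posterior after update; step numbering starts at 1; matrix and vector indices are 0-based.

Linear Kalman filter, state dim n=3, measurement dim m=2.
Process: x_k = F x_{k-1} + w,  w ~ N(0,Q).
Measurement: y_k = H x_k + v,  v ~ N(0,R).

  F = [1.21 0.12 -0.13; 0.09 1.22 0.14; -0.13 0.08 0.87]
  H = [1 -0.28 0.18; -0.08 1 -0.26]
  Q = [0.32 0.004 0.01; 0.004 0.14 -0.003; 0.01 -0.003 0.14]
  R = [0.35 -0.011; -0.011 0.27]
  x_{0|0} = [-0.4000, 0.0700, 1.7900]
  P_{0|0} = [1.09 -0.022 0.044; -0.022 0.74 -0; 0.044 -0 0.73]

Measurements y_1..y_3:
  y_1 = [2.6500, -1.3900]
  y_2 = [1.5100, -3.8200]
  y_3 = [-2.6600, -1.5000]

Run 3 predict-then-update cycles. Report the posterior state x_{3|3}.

x_post = [-2.0301, -1.8477, 1.1816]

step 1: x^-=[-0.7083, 0.3000, 1.6149]  P^-=[1.9186 0.1920 -0.1916; 0.1920 1.2608 0.1514; -0.1916 0.1514 0.7062]  S=[2.1986 -0.2634; -0.2634 1.4735]  K=[0.8581 0.2134; 0.0380 0.8254; -0.0511 -0.0206]  nu=[3.1516, -1.3268]  x^+=[1.7130, -0.6752, 1.4812]  P^+=[0.3292 0.0495 -0.0963; 0.0495 0.2704 0.1694; -0.0963 0.1694 0.7004]
step 2: x^-=[1.7991, -0.4622, 1.0120]  P^-=[0.8570 0.1010 -0.2015; 0.1010 0.6252 0.2733; -0.2015 0.2733 0.7217]  S=[1.1228 -0.0607; -0.0607 0.7828]  K=[0.7147 0.1638; 0.0157 0.6988; -0.1254 0.1202]  nu=[-0.6007, -2.9507]  x^+=[0.8864, -2.5335, 0.7325]  P^+=[0.2768 0.0293 -0.1123; 0.0293 0.2440 0.2045; -0.1123 0.2045 0.6910]
step 3: x^-=[0.6732, -2.9086, 0.3194]  P^-=[0.7779 0.0542 -0.2079; 0.0542 0.5924 0.3099; -0.2079 0.3099 0.7225]  S=[1.0613 -0.0822; -0.0822 0.7378]  K=[0.6942 0.1396; 0.0006 0.6880; -0.1417 0.1722]  nu=[-4.2051, 1.5455]  x^+=[-2.0301, -1.8477, 1.1816]  P^+=[0.2680 0.0221 -0.1130; 0.0221 0.2433 0.2146; -0.1130 0.2146 0.6753]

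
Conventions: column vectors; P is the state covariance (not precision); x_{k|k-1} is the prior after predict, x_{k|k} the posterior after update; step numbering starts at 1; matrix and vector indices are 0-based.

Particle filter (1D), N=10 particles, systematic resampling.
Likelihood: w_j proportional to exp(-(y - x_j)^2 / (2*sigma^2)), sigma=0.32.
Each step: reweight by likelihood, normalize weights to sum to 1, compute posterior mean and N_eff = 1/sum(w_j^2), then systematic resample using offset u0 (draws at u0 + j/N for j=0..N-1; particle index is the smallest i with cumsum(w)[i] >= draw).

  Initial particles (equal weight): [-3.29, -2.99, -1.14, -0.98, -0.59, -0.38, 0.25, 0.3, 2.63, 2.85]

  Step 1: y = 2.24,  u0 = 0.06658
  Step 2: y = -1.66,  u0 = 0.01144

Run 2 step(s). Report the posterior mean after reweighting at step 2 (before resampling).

step 1: w=[0.0000, 0.0000, 0.0000, 0.0000, 0.0000, 0.0000, 0.0000, 0.0000, 0.7454, 0.2546]  mean=2.6860  Neff=1.6118  idx=[8, 8, 8, 8, 8, 8, 8, 9, 9, 9]
step 2: w=[0.1429, 0.1429, 0.1429, 0.1429, 0.1429, 0.1429, 0.1429, 0.0000, 0.0000, 0.0000]  mean=2.6300  Neff=7.0005  idx=[0, 0, 1, 2, 2, 3, 4, 4, 5, 6]

post_mean = 2.6300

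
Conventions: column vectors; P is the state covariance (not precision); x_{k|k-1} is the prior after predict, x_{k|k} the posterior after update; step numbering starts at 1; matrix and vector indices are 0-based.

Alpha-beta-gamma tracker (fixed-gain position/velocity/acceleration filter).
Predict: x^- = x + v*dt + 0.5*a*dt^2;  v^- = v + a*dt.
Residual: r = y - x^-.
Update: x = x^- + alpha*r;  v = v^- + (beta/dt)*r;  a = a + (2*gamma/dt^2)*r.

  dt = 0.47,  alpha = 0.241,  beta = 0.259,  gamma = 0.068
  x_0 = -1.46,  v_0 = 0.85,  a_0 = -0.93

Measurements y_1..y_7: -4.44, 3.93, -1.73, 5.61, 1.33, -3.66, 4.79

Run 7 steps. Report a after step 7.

a_post = -2.5488

step 1: x_pred=-1.1632  r=-3.2768  x^+=-1.9529  v^+=-1.3928  a^+=-2.9474
step 2: x_pred=-2.9331  r=6.8631  x^+=-1.2791  v^+=1.0039  a^+=1.2780
step 3: x_pred=-0.6661  r=-1.0639  x^+=-0.9225  v^+=1.0183  a^+=0.6229
step 4: x_pred=-0.3751  r=5.9851  x^+=1.0673  v^+=4.6092  a^+=4.3078
step 5: x_pred=3.7094  r=-2.3794  x^+=3.1360  v^+=5.3227  a^+=2.8428
step 6: x_pred=5.9516  r=-9.6116  x^+=3.6352  v^+=1.3622  a^+=-3.0747
step 7: x_pred=3.9358  r=0.8542  x^+=4.1417  v^+=0.3878  a^+=-2.5488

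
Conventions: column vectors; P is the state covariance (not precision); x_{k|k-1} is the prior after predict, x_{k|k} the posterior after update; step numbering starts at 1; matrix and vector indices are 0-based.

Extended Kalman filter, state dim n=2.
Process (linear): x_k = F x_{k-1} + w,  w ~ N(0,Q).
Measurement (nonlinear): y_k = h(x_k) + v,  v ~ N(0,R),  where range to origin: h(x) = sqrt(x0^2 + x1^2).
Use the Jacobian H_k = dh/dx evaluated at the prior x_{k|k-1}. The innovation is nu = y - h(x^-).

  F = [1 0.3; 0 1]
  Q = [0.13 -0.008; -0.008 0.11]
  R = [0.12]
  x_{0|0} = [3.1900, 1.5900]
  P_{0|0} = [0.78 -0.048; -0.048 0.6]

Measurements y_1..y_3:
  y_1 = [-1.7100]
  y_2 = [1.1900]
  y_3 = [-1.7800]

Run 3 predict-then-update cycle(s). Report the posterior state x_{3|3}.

step 1: x^-=[3.6670, 1.5900]  P^-=[0.9352 0.1240; 0.1240 0.7100]  H_jac=[0.9175 0.3978]  S=[1.1101]  K=[0.8174; 0.3569]  nu=[-5.7069]  x^+=[-0.9976, -0.4469]  P^+=[0.1936 -0.1999; -0.1999 0.5686]
step 2: x^-=[-1.1317, -0.4469]  P^-=[0.2548 -0.0373; -0.0373 0.6786]  H_jac=[-0.9301 -0.3673]  S=[0.4065]  K=[-0.5493; -0.5278]  nu=[-0.0268]  x^+=[-1.1170, -0.4328]  P^+=[0.1321 -0.1552; -0.1552 0.5653]
step 3: x^-=[-1.2468, -0.4328]  P^-=[0.2199 0.0064; 0.0064 0.6753]  H_jac=[-0.9447 -0.3279]  S=[0.3929]  K=[-0.5342; -0.5791]  nu=[-3.0998]  x^+=[0.4091, 1.3624]  P^+=[0.1078 -0.1151; -0.1151 0.5435]

x_post = [0.4091, 1.3624]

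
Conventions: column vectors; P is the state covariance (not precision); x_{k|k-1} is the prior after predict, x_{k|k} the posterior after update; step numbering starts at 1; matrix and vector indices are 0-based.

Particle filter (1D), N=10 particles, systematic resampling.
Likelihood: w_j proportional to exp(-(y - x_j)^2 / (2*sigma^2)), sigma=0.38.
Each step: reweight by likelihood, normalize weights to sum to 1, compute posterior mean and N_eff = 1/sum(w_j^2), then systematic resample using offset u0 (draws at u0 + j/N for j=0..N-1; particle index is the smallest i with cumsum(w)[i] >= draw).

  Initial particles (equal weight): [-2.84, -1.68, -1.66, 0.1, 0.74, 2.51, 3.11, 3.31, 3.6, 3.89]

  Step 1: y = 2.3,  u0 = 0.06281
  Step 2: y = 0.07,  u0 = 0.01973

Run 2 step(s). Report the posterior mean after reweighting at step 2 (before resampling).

post_mean = 2.5100

step 1: w=[0.0000, 0.0000, 0.0000, 0.0000, 0.0002, 0.8636, 0.1037, 0.0294, 0.0029, 0.0002]  mean=2.5988  Neff=1.3203  idx=[5, 5, 5, 5, 5, 5, 5, 5, 5, 6]
step 2: w=[0.1111, 0.1111, 0.1111, 0.1111, 0.1111, 0.1111, 0.1111, 0.1111, 0.1111, 0.0000]  mean=2.5100  Neff=9.0000  idx=[0, 1, 1, 2, 3, 4, 5, 6, 7, 8]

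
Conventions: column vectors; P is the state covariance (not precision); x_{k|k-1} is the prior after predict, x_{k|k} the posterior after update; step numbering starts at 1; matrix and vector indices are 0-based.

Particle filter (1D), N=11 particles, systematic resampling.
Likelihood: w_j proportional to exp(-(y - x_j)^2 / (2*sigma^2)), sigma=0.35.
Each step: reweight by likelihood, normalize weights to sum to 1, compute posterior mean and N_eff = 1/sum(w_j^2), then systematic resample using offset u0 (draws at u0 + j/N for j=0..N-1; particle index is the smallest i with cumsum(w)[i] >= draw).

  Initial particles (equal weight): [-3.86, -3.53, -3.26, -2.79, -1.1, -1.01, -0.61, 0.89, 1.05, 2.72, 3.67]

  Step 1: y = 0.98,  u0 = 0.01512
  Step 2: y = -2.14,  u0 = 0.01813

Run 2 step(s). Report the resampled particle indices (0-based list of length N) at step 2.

step 1: w=[0.0000, 0.0000, 0.0000, 0.0000, 0.0000, 0.0000, 0.0000, 0.4967, 0.5033, 0.0000, 0.0000]  mean=0.9705  Neff=2.0000  idx=[7, 7, 7, 7, 7, 7, 8, 8, 8, 8, 8]
step 2: w=[0.1643, 0.1643, 0.1643, 0.1643, 0.1643, 0.1643, 0.0028, 0.0028, 0.0028, 0.0028, 0.0028]  mean=0.8923  Neff=6.1718  idx=[0, 0, 1, 1, 2, 2, 3, 3, 4, 5, 5]

resampled_idx = [0, 0, 1, 1, 2, 2, 3, 3, 4, 5, 5]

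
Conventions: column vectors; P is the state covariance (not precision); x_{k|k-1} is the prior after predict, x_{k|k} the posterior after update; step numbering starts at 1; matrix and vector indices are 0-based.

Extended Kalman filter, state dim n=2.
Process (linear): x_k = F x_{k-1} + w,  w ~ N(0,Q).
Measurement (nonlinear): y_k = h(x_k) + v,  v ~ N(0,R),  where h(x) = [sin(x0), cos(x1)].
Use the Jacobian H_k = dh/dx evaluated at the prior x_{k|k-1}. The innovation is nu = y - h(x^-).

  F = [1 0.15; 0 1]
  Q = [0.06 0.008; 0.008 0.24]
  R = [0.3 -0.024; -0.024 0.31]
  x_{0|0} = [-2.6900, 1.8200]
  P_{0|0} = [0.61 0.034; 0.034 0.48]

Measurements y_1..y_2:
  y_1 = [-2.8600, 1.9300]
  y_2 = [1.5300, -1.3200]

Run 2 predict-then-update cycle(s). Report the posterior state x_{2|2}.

x_post = [0.3323, 1.5828]

step 1: x^-=[-2.4170, 1.8200]  P^-=[0.6910 0.1140; 0.1140 0.7200]  H_jac=[-0.7488 0.0000; 0.0000 -0.9691]  S=[0.6874 0.0587; 0.0587 0.9862]  K=[-0.7469 -0.0675; -0.0641 -0.7037]  nu=[-2.1972, 2.1766]  x^+=[-0.9230, 0.4290]  P^+=[0.2971 0.0031; 0.0031 0.2235]
step 2: x^-=[-0.8586, 0.4290]  P^-=[0.3631 0.0446; 0.0446 0.4635]  H_jac=[0.6535 0.0000; 0.0000 -0.4160]  S=[0.4550 -0.0361; -0.0361 0.3902]  K=[0.5214 0.0007; 0.0250 -0.4918]  nu=[2.2869, -2.2294]  x^+=[0.3323, 1.5828]  P^+=[0.2393 0.0296; 0.0296 0.3679]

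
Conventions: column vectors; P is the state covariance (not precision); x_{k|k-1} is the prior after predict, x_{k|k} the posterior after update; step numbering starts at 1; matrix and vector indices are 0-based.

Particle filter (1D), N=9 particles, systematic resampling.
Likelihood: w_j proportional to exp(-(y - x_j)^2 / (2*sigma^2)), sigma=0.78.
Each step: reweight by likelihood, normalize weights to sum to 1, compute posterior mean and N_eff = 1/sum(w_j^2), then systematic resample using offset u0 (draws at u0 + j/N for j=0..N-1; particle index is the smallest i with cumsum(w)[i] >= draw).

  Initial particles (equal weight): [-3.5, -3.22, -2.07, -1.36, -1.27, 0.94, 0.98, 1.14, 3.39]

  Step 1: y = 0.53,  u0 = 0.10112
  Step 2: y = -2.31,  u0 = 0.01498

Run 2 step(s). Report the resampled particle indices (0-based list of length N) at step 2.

resampled_idx = [0, 0, 1, 2, 2, 3, 4, 5, 7]

step 1: w=[0.0000, 0.0000, 0.0015, 0.0206, 0.0270, 0.3373, 0.3279, 0.2852, 0.0005]  mean=0.8998  Neff=3.2915  idx=[5, 5, 5, 6, 6, 6, 7, 7, 7]
step 2: w=[0.1558, 0.1558, 0.1558, 0.1257, 0.1257, 0.1257, 0.0518, 0.0518, 0.0518]  mean=0.9862  Neff=7.7942  idx=[0, 0, 1, 2, 2, 3, 4, 5, 7]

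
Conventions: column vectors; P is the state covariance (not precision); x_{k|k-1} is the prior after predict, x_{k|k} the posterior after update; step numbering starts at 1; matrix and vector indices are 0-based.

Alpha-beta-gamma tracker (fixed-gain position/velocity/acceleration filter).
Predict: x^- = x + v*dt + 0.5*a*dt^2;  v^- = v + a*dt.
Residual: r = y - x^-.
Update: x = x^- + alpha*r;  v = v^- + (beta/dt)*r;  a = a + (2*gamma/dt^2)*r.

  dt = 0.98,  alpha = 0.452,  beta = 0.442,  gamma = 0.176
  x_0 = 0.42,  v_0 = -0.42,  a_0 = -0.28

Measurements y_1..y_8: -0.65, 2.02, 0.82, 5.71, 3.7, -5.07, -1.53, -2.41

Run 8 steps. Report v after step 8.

v_post = -8.1658

step 1: x_pred=-0.1261  r=-0.5239  x^+=-0.3629  v^+=-0.9307  a^+=-0.4720
step 2: x_pred=-1.5016  r=3.5216  x^+=0.0901  v^+=0.1950  a^+=0.8187
step 3: x_pred=0.6744  r=0.1456  x^+=0.7402  v^+=1.0630  a^+=0.8721
step 4: x_pred=2.2007  r=3.5093  x^+=3.7869  v^+=3.5004  a^+=2.1583
step 5: x_pred=8.2537  r=-4.5537  x^+=6.1954  v^+=3.5617  a^+=0.4893
step 6: x_pred=9.9208  r=-14.9908  x^+=3.1450  v^+=-2.7200  a^+=-5.0051
step 7: x_pred=-1.9241  r=0.3941  x^+=-1.7460  v^+=-7.4472  a^+=-4.8606
step 8: x_pred=-11.3783  r=8.9683  x^+=-7.3247  v^+=-8.1658  a^+=-1.5736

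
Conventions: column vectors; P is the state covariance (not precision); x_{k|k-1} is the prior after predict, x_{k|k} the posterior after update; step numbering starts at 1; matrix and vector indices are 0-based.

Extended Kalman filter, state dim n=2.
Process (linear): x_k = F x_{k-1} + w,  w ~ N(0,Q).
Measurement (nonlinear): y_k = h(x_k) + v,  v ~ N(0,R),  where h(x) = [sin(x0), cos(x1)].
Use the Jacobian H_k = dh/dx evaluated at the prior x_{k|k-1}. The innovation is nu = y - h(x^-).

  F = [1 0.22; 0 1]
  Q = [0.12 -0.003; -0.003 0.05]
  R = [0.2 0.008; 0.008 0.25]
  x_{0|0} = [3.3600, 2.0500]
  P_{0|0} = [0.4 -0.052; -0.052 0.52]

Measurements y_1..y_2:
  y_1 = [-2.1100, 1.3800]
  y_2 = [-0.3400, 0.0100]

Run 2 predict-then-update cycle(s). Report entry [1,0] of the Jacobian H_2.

step 1: x^-=[3.8110, 2.0500]  P^-=[0.5223 0.0594; 0.0594 0.5700]  H_jac=[-0.7842 0.0000; 0.0000 -0.8874]  S=[0.5212 0.0493; 0.0493 0.6988]  K=[-0.7840 -0.0201; -0.0210 -0.7223]  nu=[-1.4895, 1.8411]  x^+=[4.9417, 0.7515]  P^+=[0.2001 0.0127; 0.0127 0.2037]
step 2: x^-=[5.1070, 0.7515]  P^-=[0.3356 0.0545; 0.0545 0.2537]  H_jac=[0.3845 0.0000; 0.0000 -0.6827]  S=[0.2496 -0.0063; -0.0063 0.3682]  K=[0.5146 -0.0923; 0.0721 -0.4691]  nu=[0.5831, -0.7207]  x^+=[5.4736, 1.1316]  P^+=[0.2658 0.0278; 0.0278 0.1709]

H_jac[1,0] = 0.0000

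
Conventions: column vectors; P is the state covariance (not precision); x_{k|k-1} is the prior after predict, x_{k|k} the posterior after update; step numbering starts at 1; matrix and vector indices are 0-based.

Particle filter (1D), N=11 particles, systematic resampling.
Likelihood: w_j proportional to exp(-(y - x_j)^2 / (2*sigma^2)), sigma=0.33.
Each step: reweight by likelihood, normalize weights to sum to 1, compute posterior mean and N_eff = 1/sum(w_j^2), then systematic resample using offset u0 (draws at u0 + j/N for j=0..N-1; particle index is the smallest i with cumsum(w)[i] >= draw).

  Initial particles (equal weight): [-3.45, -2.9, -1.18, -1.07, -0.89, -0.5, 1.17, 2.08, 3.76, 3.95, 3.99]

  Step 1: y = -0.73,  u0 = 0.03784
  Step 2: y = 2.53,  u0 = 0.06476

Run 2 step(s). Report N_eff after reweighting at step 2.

N_eff = 3.0001

step 1: w=[0.0000, 0.0000, 0.1486, 0.2214, 0.3347, 0.2953, 0.0000, 0.0000, 0.0000, 0.0000, 0.0000]  mean=-0.8578  Neff=3.6992  idx=[2, 2, 3, 3, 4, 4, 4, 4, 5, 5, 5]
step 2: w=[0.0000, 0.0000, 0.0000, 0.0000, 0.0000, 0.0000, 0.0000, 0.0000, 0.3333, 0.3333, 0.3333]  mean=-0.5000  Neff=3.0001  idx=[8, 8, 8, 9, 9, 9, 9, 10, 10, 10, 10]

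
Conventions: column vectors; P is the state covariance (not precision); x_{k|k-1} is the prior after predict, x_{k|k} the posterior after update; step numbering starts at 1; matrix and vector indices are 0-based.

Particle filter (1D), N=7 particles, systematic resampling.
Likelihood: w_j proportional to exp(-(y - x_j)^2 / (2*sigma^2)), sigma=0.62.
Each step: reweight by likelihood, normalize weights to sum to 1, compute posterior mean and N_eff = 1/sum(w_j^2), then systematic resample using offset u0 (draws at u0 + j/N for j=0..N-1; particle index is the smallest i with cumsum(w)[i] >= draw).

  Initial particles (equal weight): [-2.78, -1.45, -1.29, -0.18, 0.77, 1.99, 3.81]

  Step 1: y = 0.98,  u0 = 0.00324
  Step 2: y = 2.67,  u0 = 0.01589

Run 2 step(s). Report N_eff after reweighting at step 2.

step 1: w=[0.0000, 0.0003, 0.0009, 0.1254, 0.6818, 0.1916, 0.0000]  mean=0.8820  Neff=1.9334  idx=[3, 4, 4, 4, 4, 4, 5]
step 2: w=[0.0000, 0.0154, 0.0154, 0.0154, 0.0154, 0.0154, 0.9230]  mean=1.8960  Neff=1.1721  idx=[2, 6, 6, 6, 6, 6, 6]

N_eff = 1.1721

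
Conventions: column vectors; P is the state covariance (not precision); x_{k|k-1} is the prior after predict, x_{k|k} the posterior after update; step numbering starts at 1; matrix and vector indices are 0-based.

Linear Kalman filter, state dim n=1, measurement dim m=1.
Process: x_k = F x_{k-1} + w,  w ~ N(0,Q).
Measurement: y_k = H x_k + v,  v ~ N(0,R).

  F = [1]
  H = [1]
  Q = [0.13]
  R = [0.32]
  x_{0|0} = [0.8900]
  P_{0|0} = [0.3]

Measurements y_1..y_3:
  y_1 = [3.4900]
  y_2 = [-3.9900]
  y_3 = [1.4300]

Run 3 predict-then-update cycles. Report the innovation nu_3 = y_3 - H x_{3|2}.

innov = [2.2018]

step 1: x^-=[0.8900]  P^-=[0.4300]  S=[0.7500]  K=[0.5733]  nu=[2.6000]  x^+=[2.3807]  P^+=[0.1835]
step 2: x^-=[2.3807]  P^-=[0.3135]  S=[0.6335]  K=[0.4948]  nu=[-6.3707]  x^+=[-0.7718]  P^+=[0.1583]
step 3: x^-=[-0.7718]  P^-=[0.2883]  S=[0.6083]  K=[0.4740]  nu=[2.2018]  x^+=[0.2718]  P^+=[0.1517]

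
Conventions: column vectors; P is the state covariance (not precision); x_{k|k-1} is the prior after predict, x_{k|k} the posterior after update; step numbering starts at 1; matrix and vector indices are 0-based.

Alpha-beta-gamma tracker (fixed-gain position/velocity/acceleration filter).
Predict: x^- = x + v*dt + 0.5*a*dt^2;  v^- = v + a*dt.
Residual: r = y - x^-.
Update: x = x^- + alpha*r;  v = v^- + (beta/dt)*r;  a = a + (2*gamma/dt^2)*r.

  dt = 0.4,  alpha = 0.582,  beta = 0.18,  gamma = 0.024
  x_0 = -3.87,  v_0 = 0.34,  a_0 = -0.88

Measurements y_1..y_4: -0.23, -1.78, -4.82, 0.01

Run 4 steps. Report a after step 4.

step 1: x_pred=-3.8044  r=3.5744  x^+=-1.7241  v^+=1.5965  a^+=0.1923
step 2: x_pred=-1.0701  r=-0.7099  x^+=-1.4833  v^+=1.3540  a^+=-0.0206
step 3: x_pred=-0.9433  r=-3.8767  x^+=-3.1996  v^+=-0.3988  a^+=-1.1836
step 4: x_pred=-3.4538  r=3.4638  x^+=-1.4379  v^+=0.6864  a^+=-0.1445

a_post = -0.1445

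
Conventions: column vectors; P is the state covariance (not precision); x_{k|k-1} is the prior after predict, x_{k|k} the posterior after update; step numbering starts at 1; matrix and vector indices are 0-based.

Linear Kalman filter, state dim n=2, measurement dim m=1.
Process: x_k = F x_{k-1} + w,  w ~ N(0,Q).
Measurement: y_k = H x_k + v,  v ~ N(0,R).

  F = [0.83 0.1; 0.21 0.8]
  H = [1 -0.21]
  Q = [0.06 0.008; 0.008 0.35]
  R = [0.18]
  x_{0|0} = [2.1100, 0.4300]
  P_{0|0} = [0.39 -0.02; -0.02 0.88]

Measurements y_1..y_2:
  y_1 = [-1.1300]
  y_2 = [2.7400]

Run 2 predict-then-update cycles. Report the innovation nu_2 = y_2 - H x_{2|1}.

step 1: x^-=[1.7943, 0.7871]  P^-=[0.3342 0.1327; 0.1327 0.9237]  S=[0.4992]  K=[0.6136; -0.1228]  nu=[-2.7590]  x^+=[0.1014, 1.1259]  P^+=[0.1462 0.1703; 0.1703 0.9162]
step 2: x^-=[0.1967, 0.9220]  P^-=[0.1982 0.2234; 0.2234 1.0000]  S=[0.3284]  K=[0.4605; 0.0409]  nu=[2.7369]  x^+=[1.4571, 1.0339]  P^+=[0.1285 0.2172; 0.2172 0.9995]

innov = [2.7369]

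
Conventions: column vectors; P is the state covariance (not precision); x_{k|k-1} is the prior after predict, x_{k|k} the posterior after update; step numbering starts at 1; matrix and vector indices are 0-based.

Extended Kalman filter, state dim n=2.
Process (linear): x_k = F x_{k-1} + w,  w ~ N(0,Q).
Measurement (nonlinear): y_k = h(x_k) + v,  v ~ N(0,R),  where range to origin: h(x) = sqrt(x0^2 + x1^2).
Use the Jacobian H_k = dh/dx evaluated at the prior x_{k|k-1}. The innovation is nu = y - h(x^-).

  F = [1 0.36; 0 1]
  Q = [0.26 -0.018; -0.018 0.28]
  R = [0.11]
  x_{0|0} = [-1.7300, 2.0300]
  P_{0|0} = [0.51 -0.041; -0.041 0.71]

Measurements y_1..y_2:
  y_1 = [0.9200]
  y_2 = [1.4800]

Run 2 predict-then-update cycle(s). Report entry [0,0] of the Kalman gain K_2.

step 1: x^-=[-0.9992, 2.0300]  P^-=[0.8325 0.1966; 0.1966 0.9900]  H_jac=[-0.4416 0.8972]  S=[0.9135]  K=[-0.2094; 0.8773]  nu=[-1.3426]  x^+=[-0.7181, 0.8521]  P^+=[0.7925 0.3644; 0.3644 0.2869]
step 2: x^-=[-0.4113, 0.8521]  P^-=[1.3520 0.4497; 0.4497 0.5669]  H_jac=[-0.4347 0.9006]  S=[0.4732]  K=[-0.3862; 0.6658]  nu=[0.5338]  x^+=[-0.6175, 1.2076]  P^+=[1.2814 0.5714; 0.5714 0.3571]

K[0,0] = -0.3862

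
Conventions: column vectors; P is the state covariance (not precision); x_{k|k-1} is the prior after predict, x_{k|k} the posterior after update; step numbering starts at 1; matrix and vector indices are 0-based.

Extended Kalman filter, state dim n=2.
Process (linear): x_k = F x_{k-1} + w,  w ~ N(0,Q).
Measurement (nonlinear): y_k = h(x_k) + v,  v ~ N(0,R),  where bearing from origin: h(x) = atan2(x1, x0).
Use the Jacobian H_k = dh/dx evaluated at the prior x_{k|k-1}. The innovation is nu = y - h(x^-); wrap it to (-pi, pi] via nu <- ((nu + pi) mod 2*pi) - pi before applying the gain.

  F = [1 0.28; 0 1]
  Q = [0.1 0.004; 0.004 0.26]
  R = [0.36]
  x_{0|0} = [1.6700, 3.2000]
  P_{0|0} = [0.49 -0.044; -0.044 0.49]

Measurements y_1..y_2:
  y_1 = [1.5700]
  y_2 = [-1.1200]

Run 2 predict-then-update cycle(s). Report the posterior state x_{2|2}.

step 1: x^-=[2.5660, 3.2000]  P^-=[0.6038 0.0972; 0.0972 0.7500]  H_jac=[-0.1902 0.1525]  S=[0.3936]  K=[-0.2541; 0.2436]  nu=[0.6751]  x^+=[2.3945, 3.3645]  P^+=[0.5784 0.1216; 0.1216 0.7266]
step 2: x^-=[3.3365, 3.3645]  P^-=[0.8034 0.3290; 0.3290 0.9866]  H_jac=[-0.1499 0.1486]  S=[0.3852]  K=[-0.1856; 0.2527]  nu=[-1.9096]  x^+=[3.6910, 2.8820]  P^+=[0.7901 0.3471; 0.3471 0.9620]

x_post = [3.6910, 2.8820]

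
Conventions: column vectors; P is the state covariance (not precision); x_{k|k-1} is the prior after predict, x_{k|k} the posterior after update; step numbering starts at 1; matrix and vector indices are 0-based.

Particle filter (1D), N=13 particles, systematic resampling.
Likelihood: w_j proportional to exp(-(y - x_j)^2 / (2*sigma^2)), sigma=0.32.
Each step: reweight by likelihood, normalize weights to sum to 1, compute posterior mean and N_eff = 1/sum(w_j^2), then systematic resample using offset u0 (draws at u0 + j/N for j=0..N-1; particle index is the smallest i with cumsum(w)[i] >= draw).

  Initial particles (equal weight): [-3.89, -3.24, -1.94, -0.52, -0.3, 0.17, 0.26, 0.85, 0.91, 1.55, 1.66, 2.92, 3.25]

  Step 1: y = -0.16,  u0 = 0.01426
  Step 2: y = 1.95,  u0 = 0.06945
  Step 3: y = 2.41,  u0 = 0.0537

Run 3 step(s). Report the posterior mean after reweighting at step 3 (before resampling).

post_mean = 0.2562

step 1: w=[0.0000, 0.0000, 0.0000, 0.2158, 0.3693, 0.2388, 0.1717, 0.0028, 0.0015, 0.0000, 0.0000, 0.0000, 0.0000]  mean=-0.1340  Neff=3.7105  idx=[3, 3, 3, 4, 4, 4, 4, 4, 5, 5, 5, 6, 6]
step 2: w=[0.0000, 0.0000, 0.0000, 0.0000, 0.0000, 0.0000, 0.0000, 0.0000, 0.0820, 0.0820, 0.0820, 0.3769, 0.3769]  mean=0.2378  Neff=3.2858  idx=[8, 9, 10, 11, 11, 11, 11, 11, 12, 12, 12, 12, 12]
step 3: w=[0.0139, 0.0139, 0.0139, 0.0958, 0.0958, 0.0958, 0.0958, 0.0958, 0.0958, 0.0958, 0.0958, 0.0958, 0.0958]  mean=0.2562  Neff=10.8221  idx=[3, 3, 4, 5, 6, 7, 7, 8, 9, 10, 11, 11, 12]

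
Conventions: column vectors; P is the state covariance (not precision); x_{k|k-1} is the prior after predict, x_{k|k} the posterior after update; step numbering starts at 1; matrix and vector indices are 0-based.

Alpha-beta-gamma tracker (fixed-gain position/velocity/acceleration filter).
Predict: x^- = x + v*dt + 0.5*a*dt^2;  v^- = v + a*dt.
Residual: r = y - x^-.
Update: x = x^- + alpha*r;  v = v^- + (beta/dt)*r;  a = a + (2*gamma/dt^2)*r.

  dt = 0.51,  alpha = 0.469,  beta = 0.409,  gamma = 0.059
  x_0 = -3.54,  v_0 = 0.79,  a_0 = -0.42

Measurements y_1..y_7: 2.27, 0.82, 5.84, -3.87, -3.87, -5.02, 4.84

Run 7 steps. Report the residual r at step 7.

step 1: x_pred=-3.1917  r=5.4617  x^+=-0.6302  v^+=4.9559  a^+=2.0578
step 2: x_pred=2.1649  r=-1.3449  x^+=1.5342  v^+=4.9268  a^+=1.4477
step 3: x_pred=4.2351  r=1.6049  x^+=4.9878  v^+=6.9522  a^+=2.1758
step 4: x_pred=8.8164  r=-12.6864  x^+=2.8665  v^+=-2.1122  a^+=-3.5797
step 5: x_pred=1.3237  r=-5.1937  x^+=-1.1121  v^+=-8.1030  a^+=-5.9359
step 6: x_pred=-6.0166  r=0.9966  x^+=-5.5492  v^+=-10.3310  a^+=-5.4838
step 7: x_pred=-11.5312  r=16.3712  x^+=-3.8531  v^+=0.0013  a^+=1.9434

resid = 16.3712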